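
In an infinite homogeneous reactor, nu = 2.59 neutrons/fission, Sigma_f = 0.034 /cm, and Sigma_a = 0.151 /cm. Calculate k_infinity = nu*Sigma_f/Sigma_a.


k_inf = nu * Sigma_f / Sigma_a
k_inf = 2.59 * 0.034 / 0.151
k_inf = 0.58318

0.58318


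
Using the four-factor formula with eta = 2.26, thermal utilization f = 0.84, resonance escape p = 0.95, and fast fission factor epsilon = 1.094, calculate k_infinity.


k_inf = eta * f * p * epsilon
k_inf = 2.26 * 0.84 * 0.95 * 1.094
k_inf = 1.9730

1.9730


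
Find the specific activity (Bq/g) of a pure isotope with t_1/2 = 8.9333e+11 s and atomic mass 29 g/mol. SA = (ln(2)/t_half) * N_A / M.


lambda = ln(2) / t_half = ln(2) / 8.9333e+11 = 7.759139e-13 /s
SA = lambda * N_A / M
SA = 7.759139e-13 * 6.022e23 / 29
SA = 1.6112e+10 Bq/g

1.6112e+10


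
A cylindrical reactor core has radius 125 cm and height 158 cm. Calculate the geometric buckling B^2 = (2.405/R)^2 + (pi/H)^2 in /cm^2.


B^2 = (2.405/R)^2 + (pi/H)^2
B^2 = (2.405/125)^2 + (pi/158)^2
B^2 = 7.6553e-04 /cm^2

7.6553e-04


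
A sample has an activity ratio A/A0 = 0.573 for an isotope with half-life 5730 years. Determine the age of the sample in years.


lambda = ln(2) / t_half = ln(2) / 5730 = 1.209681e-04 /yr
t = -ln(A/A0) / lambda
t = -ln(0.573) / 1.209681e-04
t = 4603.4 yr

4603.4


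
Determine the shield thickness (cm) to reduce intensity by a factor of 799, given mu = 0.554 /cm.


x = ln(factor) / mu
x = ln(799) / 0.554
x = 12.064 cm

12.064


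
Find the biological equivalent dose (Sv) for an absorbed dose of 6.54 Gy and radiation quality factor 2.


H = D * Q
H = 6.54 * 2
H = 13.080 Sv

13.080


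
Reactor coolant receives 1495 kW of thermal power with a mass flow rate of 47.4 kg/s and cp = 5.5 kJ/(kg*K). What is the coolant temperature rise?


dT = Q / (m_dot * cp)
dT = 1495 / (47.4 * 5.5)
dT = 5.7346 C

5.7346


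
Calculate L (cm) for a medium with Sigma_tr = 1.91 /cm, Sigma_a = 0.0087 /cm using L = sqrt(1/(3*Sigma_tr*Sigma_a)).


D = 1 / (3 * Sigma_tr) = 1 / (3 * 1.91) = 0.1745201 cm
L = sqrt(D / Sigma_a)
L = sqrt(0.1745201 / 0.0087)
L = 4.4788 cm

4.4788


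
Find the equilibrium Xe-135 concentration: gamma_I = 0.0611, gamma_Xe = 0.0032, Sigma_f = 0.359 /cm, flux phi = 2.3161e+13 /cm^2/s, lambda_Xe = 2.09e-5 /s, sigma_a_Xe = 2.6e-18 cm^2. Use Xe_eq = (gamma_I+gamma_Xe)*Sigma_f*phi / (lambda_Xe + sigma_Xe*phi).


Xe_eq = (gamma_I + gamma_Xe) * Sigma_f * phi / (lambda_Xe + sigma_Xe * phi)
Numerator = (0.0611 + 0.0032) * 0.359 * 2.3161e+13 = 5.346416e+11
Denominator = 2.09e-5 + 2.6e-18 * 2.3161e+13 = 8.111860e-05
Xe_eq = 5.346416e+11 / 8.111860e-05 = 6.5909e+15 /cm^3

6.5909e+15


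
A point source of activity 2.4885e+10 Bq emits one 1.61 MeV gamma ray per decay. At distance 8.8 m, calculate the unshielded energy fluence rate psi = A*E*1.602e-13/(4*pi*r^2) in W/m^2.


psi = A * E * 1.602e-13 / (4*pi*r^2)
psi = 2.4885e+10 * 1.61 * 1.602e-13 / (4*pi*8.8^2)
psi = 6.5955e-06 W/m^2

6.5955e-06


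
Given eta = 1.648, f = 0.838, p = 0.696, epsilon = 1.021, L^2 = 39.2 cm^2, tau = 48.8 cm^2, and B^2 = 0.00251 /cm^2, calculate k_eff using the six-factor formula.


k_inf = eta*f*p*eps = 1.648*0.838*0.696*1.021 = 0.9813778
P_TNL = 1/(1 + L^2*B^2) = 1/(1 + 39.2*0.00251) = 0.9104218
P_FNL = exp(-B^2*tau) = exp(-0.00251*48.8) = 0.8847165
k_eff = k_inf * P_TNL * P_FNL = 0.9813778 * 0.9104218 * 0.8847165
k_eff = 0.79047

0.79047


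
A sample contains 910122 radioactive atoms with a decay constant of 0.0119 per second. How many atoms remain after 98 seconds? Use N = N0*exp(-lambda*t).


N = N0 * exp(-lambda * t)
N = 910122 * exp(-0.0119 * 98)
N = 283547

283547


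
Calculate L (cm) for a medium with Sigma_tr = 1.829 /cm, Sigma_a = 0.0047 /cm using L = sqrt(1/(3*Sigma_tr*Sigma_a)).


D = 1 / (3 * Sigma_tr) = 1 / (3 * 1.829) = 0.1822490 cm
L = sqrt(D / Sigma_a)
L = sqrt(0.1822490 / 0.0047)
L = 6.2271 cm

6.2271


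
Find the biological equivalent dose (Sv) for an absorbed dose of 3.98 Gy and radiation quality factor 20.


H = D * Q
H = 3.98 * 20
H = 79.600 Sv

79.600


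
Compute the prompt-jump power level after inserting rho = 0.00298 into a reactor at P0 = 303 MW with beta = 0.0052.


P1/P0 = beta / (beta - rho)
P1/P0 = 0.0052 / (0.0052 - 0.00298) = 2.342342
P1 = 303 * 2.342342 = 709.73 MW

709.73


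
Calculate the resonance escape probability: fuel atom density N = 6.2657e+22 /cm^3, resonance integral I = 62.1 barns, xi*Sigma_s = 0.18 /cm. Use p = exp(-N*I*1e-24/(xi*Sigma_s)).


p = exp(-N * I * 1e-24 / (xi*Sigma_s))
p = exp(-6.2657e+22 * 62.1 * 1e-24 / 0.18)
p = 4.0926e-10

4.0926e-10


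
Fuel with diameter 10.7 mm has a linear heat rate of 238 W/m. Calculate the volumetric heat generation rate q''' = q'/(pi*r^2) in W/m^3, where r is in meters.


r = D / 2 / 1000 = 10.7 / 2 / 1000 = 0.00535 m
q''' = q' / (pi * r^2)
q''' = 238 / (pi * 0.00535^2)
q''' = 2.6468e+06 W/m^3

2.6468e+06


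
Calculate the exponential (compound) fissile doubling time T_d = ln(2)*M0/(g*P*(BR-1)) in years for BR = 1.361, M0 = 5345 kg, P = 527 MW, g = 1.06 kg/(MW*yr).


Breeding gain G = BR - 1 = 1.361 - 1 = 0.361
Fissile production rate = g * P * G = 1.06 * 527 * 0.361 = 201.66182 kg/yr
T_d = ln(2) * M0 / (g * P * G)
T_d = ln(2) * 5345 / 201.66182 = 18.372 yr

18.372


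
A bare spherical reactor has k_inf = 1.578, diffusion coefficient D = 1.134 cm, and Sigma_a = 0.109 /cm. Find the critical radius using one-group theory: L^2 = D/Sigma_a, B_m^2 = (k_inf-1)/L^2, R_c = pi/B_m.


L^2 = D / Sigma_a = 1.134 / 0.109 = 10.40367 cm^2
B_m^2 = (k_inf - 1) / L^2 = (1.578 - 1) / 10.40367 = 0.05555732 /cm^2
For a bare sphere: B_g = pi/R, so R_c = pi / sqrt(B_m^2)
R_c = pi / sqrt(0.05555732) = 13.328 cm

13.328


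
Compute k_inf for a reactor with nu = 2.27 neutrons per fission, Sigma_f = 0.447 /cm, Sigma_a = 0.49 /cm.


k_inf = nu * Sigma_f / Sigma_a
k_inf = 2.27 * 0.447 / 0.49
k_inf = 2.0708

2.0708


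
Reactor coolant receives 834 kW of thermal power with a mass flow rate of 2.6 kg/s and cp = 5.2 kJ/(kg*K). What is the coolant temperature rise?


dT = Q / (m_dot * cp)
dT = 834 / (2.6 * 5.2)
dT = 61.686 C

61.686


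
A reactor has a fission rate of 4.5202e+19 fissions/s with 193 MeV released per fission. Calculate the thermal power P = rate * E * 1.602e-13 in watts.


P = fission_rate * E_MeV * 1.602e-13
P = 4.5202e+19 * 193 * 1.602e-13
P = 1.3976e+09 W

1.3976e+09


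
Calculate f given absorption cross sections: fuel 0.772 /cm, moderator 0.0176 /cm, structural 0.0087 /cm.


f = Sigma_a_fuel / (Sigma_a_fuel + Sigma_a_mod + Sigma_a_other)
f = 0.772 / (0.772 + 0.0176 + 0.0087)
f = 0.96705

0.96705


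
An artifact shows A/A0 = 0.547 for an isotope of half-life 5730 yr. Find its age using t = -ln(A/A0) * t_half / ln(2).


lambda = ln(2) / t_half = ln(2) / 5730 = 1.209681e-04 /yr
t = -ln(A/A0) / lambda
t = -ln(0.547) / 1.209681e-04
t = 4987.3 yr

4987.3


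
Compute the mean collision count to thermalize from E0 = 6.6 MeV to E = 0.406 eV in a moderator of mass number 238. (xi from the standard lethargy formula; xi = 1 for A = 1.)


xi = 1 + (A-1)^2/(2A)*ln((A-1)/(A+1)) = 0.008379872 (for A = 238)
n = ln(E0/E) / xi
n = ln(6.6e6 / 0.406) / 0.008379872
n = ln(1.625616e+07) / 0.008379872 = 1981.4

1981.4


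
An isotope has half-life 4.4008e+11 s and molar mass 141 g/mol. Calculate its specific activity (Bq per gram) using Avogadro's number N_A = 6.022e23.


lambda = ln(2) / t_half = ln(2) / 4.4008e+11 = 1.575048e-12 /s
SA = lambda * N_A / M
SA = 1.575048e-12 * 6.022e23 / 141
SA = 6.7269e+09 Bq/g

6.7269e+09


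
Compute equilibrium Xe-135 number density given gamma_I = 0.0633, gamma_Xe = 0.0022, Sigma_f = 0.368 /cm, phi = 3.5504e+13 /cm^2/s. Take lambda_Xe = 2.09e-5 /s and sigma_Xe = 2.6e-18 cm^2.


Xe_eq = (gamma_I + gamma_Xe) * Sigma_f * phi / (lambda_Xe + sigma_Xe * phi)
Numerator = (0.0633 + 0.0022) * 0.368 * 3.5504e+13 = 8.557884e+11
Denominator = 2.09e-5 + 2.6e-18 * 3.5504e+13 = 1.132104e-04
Xe_eq = 8.557884e+11 / 1.132104e-04 = 7.5593e+15 /cm^3

7.5593e+15


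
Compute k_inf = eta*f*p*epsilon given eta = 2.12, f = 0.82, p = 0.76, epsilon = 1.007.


k_inf = eta * f * p * epsilon
k_inf = 2.12 * 0.82 * 0.76 * 1.007
k_inf = 1.3304

1.3304


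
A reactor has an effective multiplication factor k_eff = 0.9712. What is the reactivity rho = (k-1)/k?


rho = (k_eff - 1) / k_eff
rho = (0.9712 - 1) / 0.9712
rho = -0.029654

-0.029654


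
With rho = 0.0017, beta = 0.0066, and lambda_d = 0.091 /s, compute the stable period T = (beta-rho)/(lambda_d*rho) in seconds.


T = (beta - rho) / (lambda_d * rho)
T = (0.0066 - 0.0017) / (0.091 * 0.0017)
T = 31.674 s

31.674


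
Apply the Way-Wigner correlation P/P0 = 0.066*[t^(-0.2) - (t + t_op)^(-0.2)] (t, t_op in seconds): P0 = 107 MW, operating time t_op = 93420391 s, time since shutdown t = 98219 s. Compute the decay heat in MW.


P/P0 = 0.066 * [t^(-0.2) - (t + t_op)^(-0.2)]
P/P0 = 0.066 * [98219^(-0.2) - (98219 + 93420391)^(-0.2)]
P/P0 = 0.066 * [0.1003601 - 0.02545777] = 0.004943554
P = 107 * 0.004943554 = 0.52896 MW

0.52896


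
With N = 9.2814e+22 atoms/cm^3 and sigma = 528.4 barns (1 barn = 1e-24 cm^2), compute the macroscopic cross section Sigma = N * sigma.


Sigma = N * sigma_barns * 1e-24
Sigma = 9.2814e+22 * 528.4 * 1e-24
Sigma = 49.043 /cm

49.043


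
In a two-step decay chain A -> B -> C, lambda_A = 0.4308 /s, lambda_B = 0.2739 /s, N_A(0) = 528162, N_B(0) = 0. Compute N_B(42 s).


N_B(t) = lambda_A * N_A0 / (lambda_B - lambda_A) * [exp(-lambda_A*t) - exp(-lambda_B*t)]
exp(-0.4308*42) = 1.386913e-08; exp(-0.2739*42) = 1.009167e-05
N_B = 0.4308 * 528162 / (0.2739 - 0.4308) * (1.386913e-08 - 1.009167e-05)
N_B = 14.615

14.615


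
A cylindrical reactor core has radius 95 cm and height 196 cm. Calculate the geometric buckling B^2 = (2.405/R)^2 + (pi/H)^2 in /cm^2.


B^2 = (2.405/R)^2 + (pi/H)^2
B^2 = (2.405/95)^2 + (pi/196)^2
B^2 = 8.9780e-04 /cm^2

8.9780e-04


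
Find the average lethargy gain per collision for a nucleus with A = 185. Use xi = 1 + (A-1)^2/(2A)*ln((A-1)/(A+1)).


xi = 1 + (A-1)^2/(2A) * ln((A-1)/(A+1))
xi = 1 + (185-1)^2/(2*185) * ln((185-1)/(185 +1))
xi = 0.010772

0.010772


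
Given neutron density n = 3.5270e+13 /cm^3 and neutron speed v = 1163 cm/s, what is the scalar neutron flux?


phi = n * v
phi = 3.5270e+13 * 1163
phi = 4.1019e+16 /cm^2/s

4.1019e+16


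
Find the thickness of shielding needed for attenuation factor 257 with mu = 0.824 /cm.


x = ln(factor) / mu
x = ln(257) / 0.824
x = 6.7343 cm

6.7343


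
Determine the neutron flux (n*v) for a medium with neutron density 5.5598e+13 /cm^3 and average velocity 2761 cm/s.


phi = n * v
phi = 5.5598e+13 * 2761
phi = 1.5351e+17 /cm^2/s

1.5351e+17


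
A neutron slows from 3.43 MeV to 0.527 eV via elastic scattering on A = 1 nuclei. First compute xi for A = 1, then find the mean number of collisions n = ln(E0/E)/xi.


xi = 1 + (A-1)^2/(2A)*ln((A-1)/(A+1)) = 1 (for A = 1)
n = ln(E0/E) / xi
n = ln(3.43e6 / 0.527) / 1
n = ln(6.508539e+06) / 1 = 15.689

15.689


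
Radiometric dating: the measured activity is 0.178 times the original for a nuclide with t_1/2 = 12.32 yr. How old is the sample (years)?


lambda = ln(2) / t_half = ln(2) / 12.32 = 0.05626195 /yr
t = -ln(A/A0) / lambda
t = -ln(0.178) / 0.05626195
t = 30.677 yr

30.677


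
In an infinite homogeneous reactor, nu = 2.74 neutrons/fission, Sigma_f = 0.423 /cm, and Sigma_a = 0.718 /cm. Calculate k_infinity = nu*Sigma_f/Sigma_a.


k_inf = nu * Sigma_f / Sigma_a
k_inf = 2.74 * 0.423 / 0.718
k_inf = 1.6142

1.6142


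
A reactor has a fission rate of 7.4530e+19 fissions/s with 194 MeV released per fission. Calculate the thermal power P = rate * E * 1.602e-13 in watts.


P = fission_rate * E_MeV * 1.602e-13
P = 7.4530e+19 * 194 * 1.602e-13
P = 2.3163e+09 W

2.3163e+09


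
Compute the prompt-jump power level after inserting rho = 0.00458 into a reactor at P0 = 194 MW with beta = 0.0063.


P1/P0 = beta / (beta - rho)
P1/P0 = 0.0063 / (0.0063 - 0.00458) = 3.662791
P1 = 194 * 3.662791 = 710.58 MW

710.58


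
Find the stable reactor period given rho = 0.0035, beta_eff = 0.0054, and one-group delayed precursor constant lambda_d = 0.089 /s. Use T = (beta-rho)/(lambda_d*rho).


T = (beta - rho) / (lambda_d * rho)
T = (0.0054 - 0.0035) / (0.089 * 0.0035)
T = 6.0995 s

6.0995


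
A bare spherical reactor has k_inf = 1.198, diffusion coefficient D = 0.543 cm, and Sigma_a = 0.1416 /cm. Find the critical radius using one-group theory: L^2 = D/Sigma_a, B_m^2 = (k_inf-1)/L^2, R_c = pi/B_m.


L^2 = D / Sigma_a = 0.543 / 0.1416 = 3.834746 cm^2
B_m^2 = (k_inf - 1) / L^2 = (1.198 - 1) / 3.834746 = 0.05163315 /cm^2
For a bare sphere: B_g = pi/R, so R_c = pi / sqrt(B_m^2)
R_c = pi / sqrt(0.05163315) = 13.826 cm

13.826


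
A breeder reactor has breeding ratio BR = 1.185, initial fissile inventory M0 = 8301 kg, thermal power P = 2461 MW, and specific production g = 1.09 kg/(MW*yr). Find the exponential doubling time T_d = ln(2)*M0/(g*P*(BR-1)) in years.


Breeding gain G = BR - 1 = 1.185 - 1 = 0.185
Fissile production rate = g * P * G = 1.09 * 2461 * 0.185 = 496.26065 kg/yr
T_d = ln(2) * M0 / (g * P * G)
T_d = ln(2) * 8301 / 496.26065 = 11.594 yr

11.594


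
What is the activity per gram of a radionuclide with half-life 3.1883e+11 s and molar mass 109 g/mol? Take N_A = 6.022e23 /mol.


lambda = ln(2) / t_half = ln(2) / 3.1883e+11 = 2.174034e-12 /s
SA = lambda * N_A / M
SA = 2.174034e-12 * 6.022e23 / 109
SA = 1.2011e+10 Bq/g

1.2011e+10


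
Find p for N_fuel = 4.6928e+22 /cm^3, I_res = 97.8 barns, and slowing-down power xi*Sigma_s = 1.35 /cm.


p = exp(-N * I * 1e-24 / (xi*Sigma_s))
p = exp(-4.6928e+22 * 97.8 * 1e-24 / 1.35)
p = 0.033384

0.033384


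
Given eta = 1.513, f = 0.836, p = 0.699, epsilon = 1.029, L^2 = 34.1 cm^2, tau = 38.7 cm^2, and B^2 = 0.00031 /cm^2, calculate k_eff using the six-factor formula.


k_inf = eta*f*p*eps = 1.513*0.836*0.699*1.029 = 0.9097829
P_TNL = 1/(1 + L^2*B^2) = 1/(1 + 34.1*0.00031) = 0.9895396
P_FNL = exp(-B^2*tau) = exp(-0.00031*38.7) = 0.9880747
k_eff = k_inf * P_TNL * P_FNL = 0.9097829 * 0.9895396 * 0.9880747
k_eff = 0.88953

0.88953


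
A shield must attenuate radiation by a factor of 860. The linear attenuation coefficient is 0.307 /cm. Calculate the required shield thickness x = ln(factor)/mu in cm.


x = ln(factor) / mu
x = ln(860) / 0.307
x = 22.010 cm

22.010


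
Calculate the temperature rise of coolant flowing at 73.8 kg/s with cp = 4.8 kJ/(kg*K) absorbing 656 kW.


dT = Q / (m_dot * cp)
dT = 656 / (73.8 * 4.8)
dT = 1.8519 C

1.8519


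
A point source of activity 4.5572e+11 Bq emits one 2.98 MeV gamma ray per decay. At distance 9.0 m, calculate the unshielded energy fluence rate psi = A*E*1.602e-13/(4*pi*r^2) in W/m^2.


psi = A * E * 1.602e-13 / (4*pi*r^2)
psi = 4.5572e+11 * 2.98 * 1.602e-13 / (4*pi*9.0^2)
psi = 2.1374e-04 W/m^2

2.1374e-04


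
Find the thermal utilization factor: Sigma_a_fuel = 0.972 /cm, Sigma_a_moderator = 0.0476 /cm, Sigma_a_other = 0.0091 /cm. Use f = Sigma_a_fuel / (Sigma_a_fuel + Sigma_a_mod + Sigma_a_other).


f = Sigma_a_fuel / (Sigma_a_fuel + Sigma_a_mod + Sigma_a_other)
f = 0.972 / (0.972 + 0.0476 + 0.0091)
f = 0.94488

0.94488


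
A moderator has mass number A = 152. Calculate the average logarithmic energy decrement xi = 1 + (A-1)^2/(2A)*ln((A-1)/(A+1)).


xi = 1 + (A-1)^2/(2A) * ln((A-1)/(A+1))
xi = 1 + (152-1)^2/(2*152) * ln((152-1)/(152 +1))
xi = 0.013100

0.013100


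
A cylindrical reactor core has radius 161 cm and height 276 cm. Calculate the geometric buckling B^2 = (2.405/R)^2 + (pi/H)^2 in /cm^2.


B^2 = (2.405/R)^2 + (pi/H)^2
B^2 = (2.405/161)^2 + (pi/276)^2
B^2 = 3.5270e-04 /cm^2

3.5270e-04


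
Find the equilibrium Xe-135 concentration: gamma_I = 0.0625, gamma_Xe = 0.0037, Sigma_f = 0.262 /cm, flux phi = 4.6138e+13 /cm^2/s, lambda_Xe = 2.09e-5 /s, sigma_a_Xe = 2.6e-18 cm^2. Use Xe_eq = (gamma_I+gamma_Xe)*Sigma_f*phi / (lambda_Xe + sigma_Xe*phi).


Xe_eq = (gamma_I + gamma_Xe) * Sigma_f * phi / (lambda_Xe + sigma_Xe * phi)
Numerator = (0.0625 + 0.0037) * 0.262 * 4.6138e+13 = 8.002359e+11
Denominator = 2.09e-5 + 2.6e-18 * 4.6138e+13 = 1.408588e-04
Xe_eq = 8.002359e+11 / 1.408588e-04 = 5.6811e+15 /cm^3

5.6811e+15


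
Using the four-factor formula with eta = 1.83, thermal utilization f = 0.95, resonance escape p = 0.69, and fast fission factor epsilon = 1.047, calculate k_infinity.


k_inf = eta * f * p * epsilon
k_inf = 1.83 * 0.95 * 0.69 * 1.047
k_inf = 1.2559

1.2559


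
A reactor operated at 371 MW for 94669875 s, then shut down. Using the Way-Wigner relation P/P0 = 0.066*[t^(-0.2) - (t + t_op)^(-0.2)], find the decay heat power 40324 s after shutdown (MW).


P/P0 = 0.066 * [t^(-0.2) - (t + t_op)^(-0.2)]
P/P0 = 0.066 * [40324^(-0.2) - (40324 + 94669875)^(-0.2)]
P/P0 = 0.066 * [0.1199188 - 0.02539339] = 0.006238677
P = 371 * 0.006238677 = 2.3145 MW

2.3145


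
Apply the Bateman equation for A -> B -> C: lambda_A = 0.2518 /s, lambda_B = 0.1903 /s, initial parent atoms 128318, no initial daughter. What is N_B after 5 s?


N_B(t) = lambda_A * N_A0 / (lambda_B - lambda_A) * [exp(-lambda_A*t) - exp(-lambda_B*t)]
exp(-0.2518*5) = 0.2839378; exp(-0.1903*5) = 0.3861613
N_B = 0.2518 * 128318 / (0.1903 - 0.2518) * (0.2839378 - 0.3861613)
N_B = 53706

53706


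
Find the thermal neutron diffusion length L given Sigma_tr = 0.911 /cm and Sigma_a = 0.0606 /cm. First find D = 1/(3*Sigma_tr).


D = 1 / (3 * Sigma_tr) = 1 / (3 * 0.911) = 0.3658983 cm
L = sqrt(D / Sigma_a)
L = sqrt(0.3658983 / 0.0606)
L = 2.4572 cm

2.4572


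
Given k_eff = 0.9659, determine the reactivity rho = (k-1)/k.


rho = (k_eff - 1) / k_eff
rho = (0.9659 - 1) / 0.9659
rho = -0.035304

-0.035304


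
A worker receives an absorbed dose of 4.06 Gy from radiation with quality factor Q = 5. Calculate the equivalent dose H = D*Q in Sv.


H = D * Q
H = 4.06 * 5
H = 20.300 Sv

20.300


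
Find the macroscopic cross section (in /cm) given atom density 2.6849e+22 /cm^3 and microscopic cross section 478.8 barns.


Sigma = N * sigma_barns * 1e-24
Sigma = 2.6849e+22 * 478.8 * 1e-24
Sigma = 12.855 /cm

12.855


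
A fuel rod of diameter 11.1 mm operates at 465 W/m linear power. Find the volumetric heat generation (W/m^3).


r = D / 2 / 1000 = 11.1 / 2 / 1000 = 0.00555 m
q''' = q' / (pi * r^2)
q''' = 465 / (pi * 0.00555^2)
q''' = 4.8053e+06 W/m^3

4.8053e+06


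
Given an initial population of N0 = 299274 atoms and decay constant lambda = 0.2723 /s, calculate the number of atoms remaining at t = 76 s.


N = N0 * exp(-lambda * t)
N = 299274 * exp(-0.2723 * 76)
N = 3.0792e-04

3.0792e-04


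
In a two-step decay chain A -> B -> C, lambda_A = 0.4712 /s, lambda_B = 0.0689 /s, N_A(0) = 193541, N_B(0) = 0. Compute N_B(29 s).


N_B(t) = lambda_A * N_A0 / (lambda_B - lambda_A) * [exp(-lambda_A*t) - exp(-lambda_B*t)]
exp(-0.4712*29) = 1.162660e-06; exp(-0.0689*29) = 0.1355927
N_B = 0.4712 * 193541 / (0.0689 - 0.4712) * (1.162660e-06 - 0.1355927)
N_B = 30737

30737


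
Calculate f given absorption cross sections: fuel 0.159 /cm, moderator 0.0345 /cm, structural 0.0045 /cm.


f = Sigma_a_fuel / (Sigma_a_fuel + Sigma_a_mod + Sigma_a_other)
f = 0.159 / (0.159 + 0.0345 + 0.0045)
f = 0.80303

0.80303


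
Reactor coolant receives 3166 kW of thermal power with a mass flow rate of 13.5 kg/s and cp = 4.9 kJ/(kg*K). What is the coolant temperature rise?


dT = Q / (m_dot * cp)
dT = 3166 / (13.5 * 4.9)
dT = 47.861 C

47.861


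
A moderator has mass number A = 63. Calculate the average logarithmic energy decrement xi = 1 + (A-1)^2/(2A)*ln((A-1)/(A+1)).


xi = 1 + (A-1)^2/(2A) * ln((A-1)/(A+1))
xi = 1 + (63-1)^2/(2*63) * ln((63-1)/(63 +1))
xi = 0.031413

0.031413


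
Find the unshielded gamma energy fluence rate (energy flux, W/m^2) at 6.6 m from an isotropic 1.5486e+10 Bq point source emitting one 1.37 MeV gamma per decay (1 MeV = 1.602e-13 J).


psi = A * E * 1.602e-13 / (4*pi*r^2)
psi = 1.5486e+10 * 1.37 * 1.602e-13 / (4*pi*6.6^2)
psi = 6.2090e-06 W/m^2

6.2090e-06


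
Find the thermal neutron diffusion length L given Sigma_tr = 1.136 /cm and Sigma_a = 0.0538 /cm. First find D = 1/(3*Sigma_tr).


D = 1 / (3 * Sigma_tr) = 1 / (3 * 1.136) = 0.2934272 cm
L = sqrt(D / Sigma_a)
L = sqrt(0.2934272 / 0.0538)
L = 2.3354 cm

2.3354


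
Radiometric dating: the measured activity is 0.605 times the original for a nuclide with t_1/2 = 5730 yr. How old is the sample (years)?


lambda = ln(2) / t_half = ln(2) / 5730 = 1.209681e-04 /yr
t = -ln(A/A0) / lambda
t = -ln(0.605) / 1.209681e-04
t = 4154.2 yr

4154.2


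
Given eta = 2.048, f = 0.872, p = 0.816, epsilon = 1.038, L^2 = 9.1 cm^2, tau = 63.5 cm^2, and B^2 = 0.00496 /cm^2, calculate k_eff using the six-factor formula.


k_inf = eta*f*p*eps = 2.048*0.872*0.816*1.038 = 1.512634
P_TNL = 1/(1 + L^2*B^2) = 1/(1 + 9.1*0.00496) = 0.9568133
P_FNL = exp(-B^2*tau) = exp(-0.00496*63.5) = 0.7298181
k_eff = k_inf * P_TNL * P_FNL = 1.512634 * 0.9568133 * 0.7298181
k_eff = 1.0563

1.0563


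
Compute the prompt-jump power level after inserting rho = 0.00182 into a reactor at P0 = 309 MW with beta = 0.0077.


P1/P0 = beta / (beta - rho)
P1/P0 = 0.0077 / (0.0077 - 0.00182) = 1.309524
P1 = 309 * 1.309524 = 404.64 MW

404.64


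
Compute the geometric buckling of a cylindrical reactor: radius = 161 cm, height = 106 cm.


B^2 = (2.405/R)^2 + (pi/H)^2
B^2 = (2.405/161)^2 + (pi/106)^2
B^2 = 0.0011015 /cm^2

0.0011015


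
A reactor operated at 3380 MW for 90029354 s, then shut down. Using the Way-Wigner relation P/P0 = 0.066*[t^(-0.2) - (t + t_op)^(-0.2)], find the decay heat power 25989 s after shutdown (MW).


P/P0 = 0.066 * [t^(-0.2) - (t + t_op)^(-0.2)]
P/P0 = 0.066 * [25989^(-0.2) - (25989 + 90029354)^(-0.2)]
P/P0 = 0.066 * [0.1309309 - 0.02565063] = 0.006948498
P = 3380 * 0.006948498 = 23.486 MW

23.486


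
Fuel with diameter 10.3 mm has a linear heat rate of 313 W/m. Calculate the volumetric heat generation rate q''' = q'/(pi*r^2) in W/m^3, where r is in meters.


r = D / 2 / 1000 = 10.3 / 2 / 1000 = 0.00515 m
q''' = q' / (pi * r^2)
q''' = 313 / (pi * 0.00515^2)
q''' = 3.7565e+06 W/m^3

3.7565e+06


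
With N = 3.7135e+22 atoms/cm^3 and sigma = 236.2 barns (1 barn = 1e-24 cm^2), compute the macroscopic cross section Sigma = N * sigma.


Sigma = N * sigma_barns * 1e-24
Sigma = 3.7135e+22 * 236.2 * 1e-24
Sigma = 8.7713 /cm

8.7713


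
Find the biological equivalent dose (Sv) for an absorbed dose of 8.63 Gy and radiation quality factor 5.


H = D * Q
H = 8.63 * 5
H = 43.150 Sv

43.150


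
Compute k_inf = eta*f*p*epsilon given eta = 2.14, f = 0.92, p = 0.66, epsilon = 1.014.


k_inf = eta * f * p * epsilon
k_inf = 2.14 * 0.92 * 0.66 * 1.014
k_inf = 1.3176

1.3176


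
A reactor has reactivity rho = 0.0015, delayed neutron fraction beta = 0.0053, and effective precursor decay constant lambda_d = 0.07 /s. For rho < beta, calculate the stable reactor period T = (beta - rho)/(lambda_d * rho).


T = (beta - rho) / (lambda_d * rho)
T = (0.0053 - 0.0015) / (0.07 * 0.0015)
T = 36.190 s

36.190


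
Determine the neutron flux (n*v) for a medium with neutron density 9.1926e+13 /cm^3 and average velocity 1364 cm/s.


phi = n * v
phi = 9.1926e+13 * 1364
phi = 1.2539e+17 /cm^2/s

1.2539e+17


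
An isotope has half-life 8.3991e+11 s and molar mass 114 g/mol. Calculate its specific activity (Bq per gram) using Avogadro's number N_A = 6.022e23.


lambda = ln(2) / t_half = ln(2) / 8.3991e+11 = 8.252636e-13 /s
SA = lambda * N_A / M
SA = 8.252636e-13 * 6.022e23 / 114
SA = 4.3594e+09 Bq/g

4.3594e+09


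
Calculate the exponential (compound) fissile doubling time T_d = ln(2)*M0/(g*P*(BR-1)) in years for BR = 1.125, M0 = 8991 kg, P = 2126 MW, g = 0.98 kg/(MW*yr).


Breeding gain G = BR - 1 = 1.125 - 1 = 0.125
Fissile production rate = g * P * G = 0.98 * 2126 * 0.125 = 260.435 kg/yr
T_d = ln(2) * M0 / (g * P * G)
T_d = ln(2) * 8991 / 260.435 = 23.930 yr

23.930


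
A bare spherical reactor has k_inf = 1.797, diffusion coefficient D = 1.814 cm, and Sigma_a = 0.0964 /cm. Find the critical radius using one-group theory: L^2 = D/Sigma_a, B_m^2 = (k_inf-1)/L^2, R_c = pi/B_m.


L^2 = D / Sigma_a = 1.814 / 0.0964 = 18.81743 cm^2
B_m^2 = (k_inf - 1) / L^2 = (1.797 - 1) / 18.81743 = 0.04235435 /cm^2
For a bare sphere: B_g = pi/R, so R_c = pi / sqrt(B_m^2)
R_c = pi / sqrt(0.04235435) = 15.265 cm

15.265


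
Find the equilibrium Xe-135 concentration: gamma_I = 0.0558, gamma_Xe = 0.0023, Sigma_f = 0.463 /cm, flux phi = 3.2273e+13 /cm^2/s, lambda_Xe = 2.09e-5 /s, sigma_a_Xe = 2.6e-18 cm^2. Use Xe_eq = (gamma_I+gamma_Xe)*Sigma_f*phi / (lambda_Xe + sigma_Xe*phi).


Xe_eq = (gamma_I + gamma_Xe) * Sigma_f * phi / (lambda_Xe + sigma_Xe * phi)
Numerator = (0.0558 + 0.0023) * 0.463 * 3.2273e+13 = 8.681534e+11
Denominator = 2.09e-5 + 2.6e-18 * 3.2273e+13 = 1.048098e-04
Xe_eq = 8.681534e+11 / 1.048098e-04 = 8.2831e+15 /cm^3

8.2831e+15


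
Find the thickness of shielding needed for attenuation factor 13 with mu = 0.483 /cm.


x = ln(factor) / mu
x = ln(13) / 0.483
x = 5.3105 cm

5.3105


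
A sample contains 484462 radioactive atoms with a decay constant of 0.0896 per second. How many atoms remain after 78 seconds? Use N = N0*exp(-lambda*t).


N = N0 * exp(-lambda * t)
N = 484462 * exp(-0.0896 * 78)
N = 446.75

446.75


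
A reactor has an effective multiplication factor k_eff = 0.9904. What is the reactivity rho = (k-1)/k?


rho = (k_eff - 1) / k_eff
rho = (0.9904 - 1) / 0.9904
rho = -0.0096931

-0.0096931


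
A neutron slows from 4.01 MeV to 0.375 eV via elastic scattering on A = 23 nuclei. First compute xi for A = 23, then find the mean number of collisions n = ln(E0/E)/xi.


xi = 1 + (A-1)^2/(2A)*ln((A-1)/(A+1)) = 0.08448899 (for A = 23)
n = ln(E0/E) / xi
n = ln(4.01e6 / 0.375) / 0.08448899
n = ln(1.069333e+07) / 0.08448899 = 191.56

191.56


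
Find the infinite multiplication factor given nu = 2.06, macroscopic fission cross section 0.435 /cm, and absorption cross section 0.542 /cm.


k_inf = nu * Sigma_f / Sigma_a
k_inf = 2.06 * 0.435 / 0.542
k_inf = 1.6533

1.6533


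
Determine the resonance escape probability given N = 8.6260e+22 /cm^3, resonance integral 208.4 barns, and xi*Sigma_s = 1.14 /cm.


p = exp(-N * I * 1e-24 / (xi*Sigma_s))
p = exp(-8.6260e+22 * 208.4 * 1e-24 / 1.14)
p = 1.4179e-07

1.4179e-07


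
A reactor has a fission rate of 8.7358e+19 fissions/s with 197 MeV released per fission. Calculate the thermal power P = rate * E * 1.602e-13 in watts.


P = fission_rate * E_MeV * 1.602e-13
P = 8.7358e+19 * 197 * 1.602e-13
P = 2.7570e+09 W

2.7570e+09


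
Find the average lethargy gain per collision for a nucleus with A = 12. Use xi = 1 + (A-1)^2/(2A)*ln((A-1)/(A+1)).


xi = 1 + (A-1)^2/(2A) * ln((A-1)/(A+1))
xi = 1 + (12-1)^2/(2*12) * ln((12-1)/(12 +1))
xi = 0.15777

0.15777


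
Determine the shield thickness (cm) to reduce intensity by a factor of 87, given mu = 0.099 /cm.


x = ln(factor) / mu
x = ln(87) / 0.099
x = 45.110 cm

45.110


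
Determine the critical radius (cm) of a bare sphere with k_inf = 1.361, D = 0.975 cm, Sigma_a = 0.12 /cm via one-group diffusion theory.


L^2 = D / Sigma_a = 0.975 / 0.12 = 8.125000 cm^2
B_m^2 = (k_inf - 1) / L^2 = (1.361 - 1) / 8.125000 = 0.04443077 /cm^2
For a bare sphere: B_g = pi/R, so R_c = pi / sqrt(B_m^2)
R_c = pi / sqrt(0.04443077) = 14.904 cm

14.904


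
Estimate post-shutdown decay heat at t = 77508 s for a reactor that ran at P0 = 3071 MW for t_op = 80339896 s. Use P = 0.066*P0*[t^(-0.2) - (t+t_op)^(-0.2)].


P/P0 = 0.066 * [t^(-0.2) - (t + t_op)^(-0.2)]
P/P0 = 0.066 * [77508^(-0.2) - (77508 + 80339896)^(-0.2)]
P/P0 = 0.066 * [0.1052278 - 0.02623796] = 0.005213329
P = 3071 * 0.005213329 = 16.010 MW

16.010


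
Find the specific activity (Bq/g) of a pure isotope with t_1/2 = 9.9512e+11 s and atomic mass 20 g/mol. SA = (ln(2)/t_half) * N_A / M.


lambda = ln(2) / t_half = ln(2) / 9.9512e+11 = 6.965463e-13 /s
SA = lambda * N_A / M
SA = 6.965463e-13 * 6.022e23 / 20
SA = 2.0973e+10 Bq/g

2.0973e+10


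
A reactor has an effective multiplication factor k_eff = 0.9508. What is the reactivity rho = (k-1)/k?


rho = (k_eff - 1) / k_eff
rho = (0.9508 - 1) / 0.9508
rho = -0.051746

-0.051746


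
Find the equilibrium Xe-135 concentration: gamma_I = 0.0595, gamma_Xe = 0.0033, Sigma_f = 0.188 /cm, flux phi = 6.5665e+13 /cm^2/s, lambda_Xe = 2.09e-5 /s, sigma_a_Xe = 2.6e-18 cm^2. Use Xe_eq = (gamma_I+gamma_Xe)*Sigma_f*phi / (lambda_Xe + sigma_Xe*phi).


Xe_eq = (gamma_I + gamma_Xe) * Sigma_f * phi / (lambda_Xe + sigma_Xe * phi)
Numerator = (0.0595 + 0.0033) * 0.188 * 6.5665e+13 = 7.752673e+11
Denominator = 2.09e-5 + 2.6e-18 * 6.5665e+13 = 1.916290e-04
Xe_eq = 7.752673e+11 / 1.916290e-04 = 4.0457e+15 /cm^3

4.0457e+15


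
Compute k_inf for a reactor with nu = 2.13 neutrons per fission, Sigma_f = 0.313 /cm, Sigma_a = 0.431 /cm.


k_inf = nu * Sigma_f / Sigma_a
k_inf = 2.13 * 0.313 / 0.431
k_inf = 1.5468

1.5468


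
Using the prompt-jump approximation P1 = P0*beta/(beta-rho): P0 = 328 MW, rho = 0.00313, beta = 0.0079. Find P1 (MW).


P1/P0 = beta / (beta - rho)
P1/P0 = 0.0079 / (0.0079 - 0.00313) = 1.656184
P1 = 328 * 1.656184 = 543.23 MW

543.23


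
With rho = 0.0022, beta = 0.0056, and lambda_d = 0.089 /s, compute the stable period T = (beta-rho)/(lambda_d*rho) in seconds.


T = (beta - rho) / (lambda_d * rho)
T = (0.0056 - 0.0022) / (0.089 * 0.0022)
T = 17.365 s

17.365


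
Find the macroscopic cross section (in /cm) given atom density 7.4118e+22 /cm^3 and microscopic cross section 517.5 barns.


Sigma = N * sigma_barns * 1e-24
Sigma = 7.4118e+22 * 517.5 * 1e-24
Sigma = 38.356 /cm

38.356


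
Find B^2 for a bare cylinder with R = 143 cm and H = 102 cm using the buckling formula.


B^2 = (2.405/R)^2 + (pi/H)^2
B^2 = (2.405/143)^2 + (pi/102)^2
B^2 = 0.0012315 /cm^2

0.0012315


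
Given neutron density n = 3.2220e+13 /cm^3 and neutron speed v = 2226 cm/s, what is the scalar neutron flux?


phi = n * v
phi = 3.2220e+13 * 2226
phi = 7.1722e+16 /cm^2/s

7.1722e+16


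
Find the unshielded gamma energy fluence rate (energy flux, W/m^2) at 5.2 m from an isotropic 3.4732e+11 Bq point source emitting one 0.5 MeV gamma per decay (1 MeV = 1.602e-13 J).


psi = A * E * 1.602e-13 / (4*pi*r^2)
psi = 3.4732e+11 * 0.5 * 1.602e-13 / (4*pi*5.2^2)
psi = 8.1874e-05 W/m^2

8.1874e-05


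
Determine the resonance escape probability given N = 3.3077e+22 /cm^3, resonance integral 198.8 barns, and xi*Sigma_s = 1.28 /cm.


p = exp(-N * I * 1e-24 / (xi*Sigma_s))
p = exp(-3.3077e+22 * 198.8 * 1e-24 / 1.28)
p = 0.0058737

0.0058737


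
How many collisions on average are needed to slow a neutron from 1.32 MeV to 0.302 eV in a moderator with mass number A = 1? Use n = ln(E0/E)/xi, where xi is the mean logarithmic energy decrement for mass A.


xi = 1 + (A-1)^2/(2A)*ln((A-1)/(A+1)) = 1 (for A = 1)
n = ln(E0/E) / xi
n = ln(1.32e6 / 0.302) / 1
n = ln(4.370861e+06) / 1 = 15.290

15.290


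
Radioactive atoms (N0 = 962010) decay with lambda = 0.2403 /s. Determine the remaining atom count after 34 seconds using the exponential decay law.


N = N0 * exp(-lambda * t)
N = 962010 * exp(-0.2403 * 34)
N = 272.21

272.21


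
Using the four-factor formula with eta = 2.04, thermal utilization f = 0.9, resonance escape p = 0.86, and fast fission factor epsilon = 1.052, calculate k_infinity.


k_inf = eta * f * p * epsilon
k_inf = 2.04 * 0.9 * 0.86 * 1.052
k_inf = 1.6611

1.6611


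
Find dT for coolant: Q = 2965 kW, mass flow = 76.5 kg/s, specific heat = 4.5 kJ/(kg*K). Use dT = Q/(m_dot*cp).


dT = Q / (m_dot * cp)
dT = 2965 / (76.5 * 4.5)
dT = 8.6129 C

8.6129


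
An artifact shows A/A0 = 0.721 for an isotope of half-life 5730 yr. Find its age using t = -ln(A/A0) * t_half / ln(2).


lambda = ln(2) / t_half = ln(2) / 5730 = 1.209681e-04 /yr
t = -ln(A/A0) / lambda
t = -ln(0.721) / 1.209681e-04
t = 2704.2 yr

2704.2


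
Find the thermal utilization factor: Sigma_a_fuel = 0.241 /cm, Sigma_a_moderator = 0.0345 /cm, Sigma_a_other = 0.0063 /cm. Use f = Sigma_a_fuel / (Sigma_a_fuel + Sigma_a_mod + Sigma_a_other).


f = Sigma_a_fuel / (Sigma_a_fuel + Sigma_a_mod + Sigma_a_other)
f = 0.241 / (0.241 + 0.0345 + 0.0063)
f = 0.85522

0.85522


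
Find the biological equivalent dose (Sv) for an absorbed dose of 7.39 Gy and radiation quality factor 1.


H = D * Q
H = 7.39 * 1
H = 7.3900 Sv

7.3900


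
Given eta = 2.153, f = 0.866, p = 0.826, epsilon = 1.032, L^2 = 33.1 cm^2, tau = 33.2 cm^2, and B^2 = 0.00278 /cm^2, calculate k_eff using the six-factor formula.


k_inf = eta*f*p*eps = 2.153*0.866*0.826*1.032 = 1.589358
P_TNL = 1/(1 + L^2*B^2) = 1/(1 + 33.1*0.00278) = 0.9157358
P_FNL = exp(-B^2*tau) = exp(-0.00278*33.2) = 0.9118352
k_eff = k_inf * P_TNL * P_FNL = 1.589358 * 0.9157358 * 0.9118352
k_eff = 1.3271

1.3271


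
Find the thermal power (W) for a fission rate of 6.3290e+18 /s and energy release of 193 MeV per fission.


P = fission_rate * E_MeV * 1.602e-13
P = 6.3290e+18 * 193 * 1.602e-13
P = 1.9568e+08 W

1.9568e+08


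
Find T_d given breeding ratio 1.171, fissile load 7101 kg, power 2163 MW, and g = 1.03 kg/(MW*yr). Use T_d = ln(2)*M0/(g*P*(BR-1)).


Breeding gain G = BR - 1 = 1.171 - 1 = 0.171
Fissile production rate = g * P * G = 1.03 * 2163 * 0.171 = 380.96919 kg/yr
T_d = ln(2) * M0 / (g * P * G)
T_d = ln(2) * 7101 / 380.96919 = 12.920 yr

12.920


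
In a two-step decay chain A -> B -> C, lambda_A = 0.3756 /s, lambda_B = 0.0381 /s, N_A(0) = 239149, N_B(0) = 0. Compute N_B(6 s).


N_B(t) = lambda_A * N_A0 / (lambda_B - lambda_A) * [exp(-lambda_A*t) - exp(-lambda_B*t)]
exp(-0.3756*6) = 0.1050205; exp(-0.0381*6) = 0.7956467
N_B = 0.3756 * 239149 / (0.0381 - 0.3756) * (0.1050205 - 0.7956467)
N_B = 183808

183808


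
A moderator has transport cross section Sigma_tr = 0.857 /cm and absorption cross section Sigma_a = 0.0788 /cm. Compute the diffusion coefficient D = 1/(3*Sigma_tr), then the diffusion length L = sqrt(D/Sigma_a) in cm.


D = 1 / (3 * Sigma_tr) = 1 / (3 * 0.857) = 0.3889537 cm
L = sqrt(D / Sigma_a)
L = sqrt(0.3889537 / 0.0788)
L = 2.2217 cm

2.2217


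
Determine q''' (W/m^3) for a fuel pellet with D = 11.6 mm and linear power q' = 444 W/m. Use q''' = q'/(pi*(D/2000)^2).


r = D / 2 / 1000 = 11.6 / 2 / 1000 = 0.0058 m
q''' = q' / (pi * r^2)
q''' = 444 / (pi * 0.0058^2)
q''' = 4.2012e+06 W/m^3

4.2012e+06


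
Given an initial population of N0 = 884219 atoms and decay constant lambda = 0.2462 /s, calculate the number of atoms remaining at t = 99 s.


N = N0 * exp(-lambda * t)
N = 884219 * exp(-0.2462 * 99)
N = 2.2970e-05

2.2970e-05


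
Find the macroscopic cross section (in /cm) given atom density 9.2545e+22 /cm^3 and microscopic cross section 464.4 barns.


Sigma = N * sigma_barns * 1e-24
Sigma = 9.2545e+22 * 464.4 * 1e-24
Sigma = 42.978 /cm

42.978


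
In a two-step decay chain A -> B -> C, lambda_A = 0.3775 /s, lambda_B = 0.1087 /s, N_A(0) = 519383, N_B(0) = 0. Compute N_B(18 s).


N_B(t) = lambda_A * N_A0 / (lambda_B - lambda_A) * [exp(-lambda_A*t) - exp(-lambda_B*t)]
exp(-0.3775*18) = 0.001119358; exp(-0.1087*18) = 0.1413382
N_B = 0.3775 * 519383 / (0.1087 - 0.3775) * (0.001119358 - 0.1413382)
N_B = 102278

102278


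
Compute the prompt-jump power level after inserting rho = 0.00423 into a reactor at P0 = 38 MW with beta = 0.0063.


P1/P0 = beta / (beta - rho)
P1/P0 = 0.0063 / (0.0063 - 0.00423) = 3.043478
P1 = 38 * 3.043478 = 115.65 MW

115.65


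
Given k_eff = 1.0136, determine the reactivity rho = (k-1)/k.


rho = (k_eff - 1) / k_eff
rho = (1.0136 - 1) / 1.0136
rho = 0.013418

0.013418


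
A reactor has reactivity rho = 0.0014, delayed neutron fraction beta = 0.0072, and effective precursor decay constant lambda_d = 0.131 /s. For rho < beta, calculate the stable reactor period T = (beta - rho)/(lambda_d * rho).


T = (beta - rho) / (lambda_d * rho)
T = (0.0072 - 0.0014) / (0.131 * 0.0014)
T = 31.625 s

31.625


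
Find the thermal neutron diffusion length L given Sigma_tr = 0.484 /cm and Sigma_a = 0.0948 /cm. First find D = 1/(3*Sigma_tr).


D = 1 / (3 * Sigma_tr) = 1 / (3 * 0.484) = 0.6887052 cm
L = sqrt(D / Sigma_a)
L = sqrt(0.6887052 / 0.0948)
L = 2.6953 cm

2.6953


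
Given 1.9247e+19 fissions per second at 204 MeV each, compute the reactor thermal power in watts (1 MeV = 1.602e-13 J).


P = fission_rate * E_MeV * 1.602e-13
P = 1.9247e+19 * 204 * 1.602e-13
P = 6.2901e+08 W

6.2901e+08


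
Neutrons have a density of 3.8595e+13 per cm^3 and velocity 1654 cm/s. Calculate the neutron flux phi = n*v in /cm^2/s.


phi = n * v
phi = 3.8595e+13 * 1654
phi = 6.3836e+16 /cm^2/s

6.3836e+16


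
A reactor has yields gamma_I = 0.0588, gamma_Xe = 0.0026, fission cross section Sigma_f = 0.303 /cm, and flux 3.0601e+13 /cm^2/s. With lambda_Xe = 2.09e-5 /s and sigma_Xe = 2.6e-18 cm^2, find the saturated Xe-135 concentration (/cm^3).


Xe_eq = (gamma_I + gamma_Xe) * Sigma_f * phi / (lambda_Xe + sigma_Xe * phi)
Numerator = (0.0588 + 0.0026) * 0.303 * 3.0601e+13 = 5.693071e+11
Denominator = 2.09e-5 + 2.6e-18 * 3.0601e+13 = 1.004626e-04
Xe_eq = 5.693071e+11 / 1.004626e-04 = 5.6669e+15 /cm^3

5.6669e+15


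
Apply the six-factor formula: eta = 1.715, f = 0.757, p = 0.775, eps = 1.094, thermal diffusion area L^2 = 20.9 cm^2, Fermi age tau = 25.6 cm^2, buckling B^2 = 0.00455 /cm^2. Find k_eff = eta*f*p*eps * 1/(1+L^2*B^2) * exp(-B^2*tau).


k_inf = eta*f*p*eps = 1.715*0.757*0.775*1.094 = 1.100726
P_TNL = 1/(1 + L^2*B^2) = 1/(1 + 20.9*0.00455) = 0.9131628
P_FNL = exp(-B^2*tau) = exp(-0.00455*25.6) = 0.8900479
k_eff = k_inf * P_TNL * P_FNL = 1.100726 * 0.9131628 * 0.8900479
k_eff = 0.89462

0.89462


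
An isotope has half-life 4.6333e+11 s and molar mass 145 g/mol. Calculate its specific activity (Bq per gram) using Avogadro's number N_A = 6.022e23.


lambda = ln(2) / t_half = ln(2) / 4.6333e+11 = 1.496012e-12 /s
SA = lambda * N_A / M
SA = 1.496012e-12 * 6.022e23 / 145
SA = 6.2131e+09 Bq/g

6.2131e+09


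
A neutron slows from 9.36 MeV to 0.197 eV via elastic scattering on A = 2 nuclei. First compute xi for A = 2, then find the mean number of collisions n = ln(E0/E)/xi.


xi = 1 + (A-1)^2/(2A)*ln((A-1)/(A+1)) = 0.7253469 (for A = 2)
n = ln(E0/E) / xi
n = ln(9.36e6 / 0.197) / 0.7253469
n = ln(4.751269e+07) / 0.7253469 = 24.370

24.370


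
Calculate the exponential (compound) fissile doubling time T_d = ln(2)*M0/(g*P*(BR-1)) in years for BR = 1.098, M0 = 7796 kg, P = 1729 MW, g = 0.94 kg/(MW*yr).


Breeding gain G = BR - 1 = 1.098 - 1 = 0.098
Fissile production rate = g * P * G = 0.94 * 1729 * 0.098 = 159.27548 kg/yr
T_d = ln(2) * M0 / (g * P * G)
T_d = ln(2) * 7796 / 159.27548 = 33.927 yr

33.927


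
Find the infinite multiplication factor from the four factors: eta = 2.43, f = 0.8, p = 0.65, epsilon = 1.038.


k_inf = eta * f * p * epsilon
k_inf = 2.43 * 0.8 * 0.65 * 1.038
k_inf = 1.3116

1.3116


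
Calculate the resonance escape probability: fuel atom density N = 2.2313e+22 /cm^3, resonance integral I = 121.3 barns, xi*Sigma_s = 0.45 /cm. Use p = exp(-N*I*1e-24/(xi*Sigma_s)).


p = exp(-N * I * 1e-24 / (xi*Sigma_s))
p = exp(-2.2313e+22 * 121.3 * 1e-24 / 0.45)
p = 0.0024428

0.0024428


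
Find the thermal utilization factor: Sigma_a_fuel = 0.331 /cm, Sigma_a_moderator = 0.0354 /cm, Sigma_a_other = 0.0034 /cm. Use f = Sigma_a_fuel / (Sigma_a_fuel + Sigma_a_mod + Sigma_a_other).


f = Sigma_a_fuel / (Sigma_a_fuel + Sigma_a_mod + Sigma_a_other)
f = 0.331 / (0.331 + 0.0354 + 0.0034)
f = 0.89508

0.89508
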